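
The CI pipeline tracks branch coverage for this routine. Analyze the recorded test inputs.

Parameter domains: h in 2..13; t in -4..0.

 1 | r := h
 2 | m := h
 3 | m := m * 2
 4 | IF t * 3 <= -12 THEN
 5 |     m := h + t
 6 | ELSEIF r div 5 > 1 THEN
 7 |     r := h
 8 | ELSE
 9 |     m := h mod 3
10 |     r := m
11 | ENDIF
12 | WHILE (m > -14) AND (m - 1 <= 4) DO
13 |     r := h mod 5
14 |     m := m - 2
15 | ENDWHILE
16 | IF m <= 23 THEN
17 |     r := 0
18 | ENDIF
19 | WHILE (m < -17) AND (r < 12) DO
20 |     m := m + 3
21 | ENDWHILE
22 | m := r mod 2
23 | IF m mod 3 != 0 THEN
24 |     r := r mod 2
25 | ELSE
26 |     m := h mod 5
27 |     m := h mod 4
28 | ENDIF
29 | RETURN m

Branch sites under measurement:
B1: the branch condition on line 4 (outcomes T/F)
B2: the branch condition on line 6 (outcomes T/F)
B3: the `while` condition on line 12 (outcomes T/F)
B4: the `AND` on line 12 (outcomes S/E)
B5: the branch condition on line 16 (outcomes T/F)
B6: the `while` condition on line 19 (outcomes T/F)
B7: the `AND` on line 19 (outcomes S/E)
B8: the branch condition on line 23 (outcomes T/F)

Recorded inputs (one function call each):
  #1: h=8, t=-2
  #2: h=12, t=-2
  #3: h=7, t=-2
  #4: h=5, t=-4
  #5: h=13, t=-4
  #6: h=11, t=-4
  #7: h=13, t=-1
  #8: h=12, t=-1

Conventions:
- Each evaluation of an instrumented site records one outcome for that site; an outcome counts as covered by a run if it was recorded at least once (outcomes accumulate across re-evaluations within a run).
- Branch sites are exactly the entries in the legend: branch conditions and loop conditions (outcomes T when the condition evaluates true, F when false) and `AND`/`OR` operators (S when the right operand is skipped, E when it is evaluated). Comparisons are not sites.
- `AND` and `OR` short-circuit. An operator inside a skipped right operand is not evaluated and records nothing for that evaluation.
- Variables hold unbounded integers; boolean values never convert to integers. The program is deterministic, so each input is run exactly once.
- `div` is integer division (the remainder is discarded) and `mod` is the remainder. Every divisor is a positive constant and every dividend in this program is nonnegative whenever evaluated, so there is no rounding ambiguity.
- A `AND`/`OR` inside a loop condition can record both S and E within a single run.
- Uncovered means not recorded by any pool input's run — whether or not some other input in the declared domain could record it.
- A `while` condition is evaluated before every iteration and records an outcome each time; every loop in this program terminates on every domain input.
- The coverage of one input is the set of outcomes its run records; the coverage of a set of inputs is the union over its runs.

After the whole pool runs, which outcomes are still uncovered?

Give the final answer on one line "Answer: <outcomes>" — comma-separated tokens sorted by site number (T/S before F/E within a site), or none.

run #1 (h=8, t=-2) records B1=F, B2=F, B3=T, B3=F, B4=S, B4=E, B5=T, B6=F, B7=S, B8=F
run #2 (h=12, t=-2) records B1=F, B2=T, B3=F, B4=E, B5=F, B6=F, B7=S, B8=F
run #3 (h=7, t=-2) records B1=F, B2=F, B3=T, B3=F, B4=S, B4=E, B5=T, B6=F, B7=S, B8=F
run #4 (h=5, t=-4) records B1=T, B3=T, B3=F, B4=S, B4=E, B5=T, B6=F, B7=S, B8=F
run #5 (h=13, t=-4) records B1=T, B3=F, B4=E, B5=T, B6=F, B7=S, B8=F
run #6 (h=11, t=-4) records B1=T, B3=F, B4=E, B5=T, B6=F, B7=S, B8=F
run #7 (h=13, t=-1) records B1=F, B2=T, B3=F, B4=E, B5=F, B6=F, B7=S, B8=T
run #8 (h=12, t=-1) records B1=F, B2=T, B3=F, B4=E, B5=F, B6=F, B7=S, B8=F
union over the pool: B1=T, B1=F, B2=T, B2=F, B3=T, B3=F, B4=S, B4=E, B5=T, B5=F, B6=F, B7=S, B8=T, B8=F
uncovered (2 of 16): B6=T, B7=E

Answer: B6=T, B7=E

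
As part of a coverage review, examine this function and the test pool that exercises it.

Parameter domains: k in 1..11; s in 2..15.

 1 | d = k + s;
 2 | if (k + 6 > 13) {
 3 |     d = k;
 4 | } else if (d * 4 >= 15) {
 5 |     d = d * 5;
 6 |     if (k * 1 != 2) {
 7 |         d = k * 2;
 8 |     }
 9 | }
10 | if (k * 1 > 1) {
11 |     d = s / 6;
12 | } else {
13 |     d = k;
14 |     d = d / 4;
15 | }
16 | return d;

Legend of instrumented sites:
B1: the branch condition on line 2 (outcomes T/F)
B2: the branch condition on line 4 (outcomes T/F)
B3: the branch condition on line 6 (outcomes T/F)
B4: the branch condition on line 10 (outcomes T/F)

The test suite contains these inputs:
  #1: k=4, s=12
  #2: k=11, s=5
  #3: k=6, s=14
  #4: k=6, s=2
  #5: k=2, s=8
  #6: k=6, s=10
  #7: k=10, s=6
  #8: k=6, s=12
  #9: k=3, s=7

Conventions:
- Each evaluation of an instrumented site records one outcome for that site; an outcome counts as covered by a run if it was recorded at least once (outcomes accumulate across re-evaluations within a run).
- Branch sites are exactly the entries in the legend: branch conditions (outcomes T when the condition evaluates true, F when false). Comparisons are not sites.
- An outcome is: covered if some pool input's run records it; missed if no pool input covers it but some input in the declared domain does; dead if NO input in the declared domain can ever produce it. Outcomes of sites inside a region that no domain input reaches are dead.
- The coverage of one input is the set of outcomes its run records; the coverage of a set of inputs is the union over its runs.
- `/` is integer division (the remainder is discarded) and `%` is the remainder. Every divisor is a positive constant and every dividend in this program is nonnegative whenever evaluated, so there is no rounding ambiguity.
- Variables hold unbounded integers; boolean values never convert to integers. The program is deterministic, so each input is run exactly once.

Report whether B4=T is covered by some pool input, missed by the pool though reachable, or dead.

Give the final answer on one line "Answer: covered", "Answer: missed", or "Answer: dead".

B4=T is recorded by pool input(s) 1, 2, 3, 4, 5, 6, 7, 8, 9 -> covered

Answer: covered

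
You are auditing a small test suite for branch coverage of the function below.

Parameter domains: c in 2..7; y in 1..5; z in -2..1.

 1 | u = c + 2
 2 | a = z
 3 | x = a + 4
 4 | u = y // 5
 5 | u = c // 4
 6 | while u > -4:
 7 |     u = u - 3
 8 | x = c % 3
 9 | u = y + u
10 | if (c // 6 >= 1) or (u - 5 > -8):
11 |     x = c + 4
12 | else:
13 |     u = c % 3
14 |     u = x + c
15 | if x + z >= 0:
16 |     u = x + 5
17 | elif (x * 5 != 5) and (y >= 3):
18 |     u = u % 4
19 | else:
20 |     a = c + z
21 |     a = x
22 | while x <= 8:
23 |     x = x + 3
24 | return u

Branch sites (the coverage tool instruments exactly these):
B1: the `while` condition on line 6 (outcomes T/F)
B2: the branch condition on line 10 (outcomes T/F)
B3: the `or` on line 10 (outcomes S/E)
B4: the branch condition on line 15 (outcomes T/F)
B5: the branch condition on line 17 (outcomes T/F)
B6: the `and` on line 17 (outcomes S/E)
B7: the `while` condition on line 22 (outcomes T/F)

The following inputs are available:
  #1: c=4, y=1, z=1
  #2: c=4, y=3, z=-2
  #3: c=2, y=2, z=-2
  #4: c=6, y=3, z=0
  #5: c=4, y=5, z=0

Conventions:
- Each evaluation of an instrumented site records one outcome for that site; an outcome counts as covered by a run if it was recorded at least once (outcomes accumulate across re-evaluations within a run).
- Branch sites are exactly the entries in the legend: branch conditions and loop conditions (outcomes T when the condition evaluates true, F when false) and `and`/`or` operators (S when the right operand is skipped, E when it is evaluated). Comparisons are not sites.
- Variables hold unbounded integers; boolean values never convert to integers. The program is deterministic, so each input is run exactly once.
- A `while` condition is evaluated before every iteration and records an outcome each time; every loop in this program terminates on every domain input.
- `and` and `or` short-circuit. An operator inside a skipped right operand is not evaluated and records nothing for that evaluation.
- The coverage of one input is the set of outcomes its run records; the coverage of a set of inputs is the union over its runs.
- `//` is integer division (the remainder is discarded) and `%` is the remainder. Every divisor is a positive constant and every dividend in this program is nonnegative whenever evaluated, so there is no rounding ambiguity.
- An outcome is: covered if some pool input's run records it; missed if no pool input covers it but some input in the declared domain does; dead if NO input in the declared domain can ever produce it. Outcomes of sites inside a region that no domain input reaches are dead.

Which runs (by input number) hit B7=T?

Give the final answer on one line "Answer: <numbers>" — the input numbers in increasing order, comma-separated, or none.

input #1 (c=4, y=1, z=1): hits B7=T
input #2 (c=4, y=3, z=-2): hits B7=T
input #3 (c=2, y=2, z=-2): hits B7=T
input #4 (c=6, y=3, z=0): never hits B7=T
input #5 (c=4, y=5, z=0): hits B7=T

Answer: 1, 2, 3, 5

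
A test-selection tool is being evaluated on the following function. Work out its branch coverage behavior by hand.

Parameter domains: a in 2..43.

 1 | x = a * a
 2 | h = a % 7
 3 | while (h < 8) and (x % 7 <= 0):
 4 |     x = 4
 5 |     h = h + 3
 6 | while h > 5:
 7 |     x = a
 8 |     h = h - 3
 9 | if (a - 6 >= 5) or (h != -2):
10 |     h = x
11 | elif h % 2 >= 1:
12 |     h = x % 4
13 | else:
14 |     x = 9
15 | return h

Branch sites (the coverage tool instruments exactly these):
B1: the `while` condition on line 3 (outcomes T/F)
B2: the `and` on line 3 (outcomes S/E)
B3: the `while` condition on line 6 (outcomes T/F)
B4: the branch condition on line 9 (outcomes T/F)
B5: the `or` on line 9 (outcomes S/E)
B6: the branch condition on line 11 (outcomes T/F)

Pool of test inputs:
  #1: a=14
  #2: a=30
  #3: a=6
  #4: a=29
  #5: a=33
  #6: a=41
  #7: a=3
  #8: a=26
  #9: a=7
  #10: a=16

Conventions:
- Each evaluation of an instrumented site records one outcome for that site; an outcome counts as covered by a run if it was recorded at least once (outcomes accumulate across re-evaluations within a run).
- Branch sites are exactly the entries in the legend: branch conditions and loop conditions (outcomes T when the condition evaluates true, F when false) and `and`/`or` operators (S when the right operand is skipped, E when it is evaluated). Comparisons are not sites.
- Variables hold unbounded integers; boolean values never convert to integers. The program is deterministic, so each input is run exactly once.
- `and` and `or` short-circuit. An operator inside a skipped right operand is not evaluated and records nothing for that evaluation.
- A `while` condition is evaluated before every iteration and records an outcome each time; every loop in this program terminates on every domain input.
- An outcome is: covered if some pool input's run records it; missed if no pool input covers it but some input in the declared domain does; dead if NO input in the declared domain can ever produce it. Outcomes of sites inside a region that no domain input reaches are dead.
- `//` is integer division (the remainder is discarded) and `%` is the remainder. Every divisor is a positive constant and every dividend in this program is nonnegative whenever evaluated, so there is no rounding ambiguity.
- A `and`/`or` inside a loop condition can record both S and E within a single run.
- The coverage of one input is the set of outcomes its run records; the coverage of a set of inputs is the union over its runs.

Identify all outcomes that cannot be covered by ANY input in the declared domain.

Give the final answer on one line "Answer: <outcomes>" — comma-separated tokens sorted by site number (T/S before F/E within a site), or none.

running all 42 domain inputs and tallying outcomes:
  B2=S: no domain input ever produces it -> dead
  B4=F: no domain input ever produces it -> dead
  B6=T: no domain input ever produces it -> dead
  B6=F: no domain input ever produces it -> dead
  reachable outcomes have witnesses, e.g. B1=T (e.g. a=7), B1=F (e.g. a=2), B2=E (e.g. a=2), B3=T (e.g. a=6)

Answer: B2=S, B4=F, B6=T, B6=F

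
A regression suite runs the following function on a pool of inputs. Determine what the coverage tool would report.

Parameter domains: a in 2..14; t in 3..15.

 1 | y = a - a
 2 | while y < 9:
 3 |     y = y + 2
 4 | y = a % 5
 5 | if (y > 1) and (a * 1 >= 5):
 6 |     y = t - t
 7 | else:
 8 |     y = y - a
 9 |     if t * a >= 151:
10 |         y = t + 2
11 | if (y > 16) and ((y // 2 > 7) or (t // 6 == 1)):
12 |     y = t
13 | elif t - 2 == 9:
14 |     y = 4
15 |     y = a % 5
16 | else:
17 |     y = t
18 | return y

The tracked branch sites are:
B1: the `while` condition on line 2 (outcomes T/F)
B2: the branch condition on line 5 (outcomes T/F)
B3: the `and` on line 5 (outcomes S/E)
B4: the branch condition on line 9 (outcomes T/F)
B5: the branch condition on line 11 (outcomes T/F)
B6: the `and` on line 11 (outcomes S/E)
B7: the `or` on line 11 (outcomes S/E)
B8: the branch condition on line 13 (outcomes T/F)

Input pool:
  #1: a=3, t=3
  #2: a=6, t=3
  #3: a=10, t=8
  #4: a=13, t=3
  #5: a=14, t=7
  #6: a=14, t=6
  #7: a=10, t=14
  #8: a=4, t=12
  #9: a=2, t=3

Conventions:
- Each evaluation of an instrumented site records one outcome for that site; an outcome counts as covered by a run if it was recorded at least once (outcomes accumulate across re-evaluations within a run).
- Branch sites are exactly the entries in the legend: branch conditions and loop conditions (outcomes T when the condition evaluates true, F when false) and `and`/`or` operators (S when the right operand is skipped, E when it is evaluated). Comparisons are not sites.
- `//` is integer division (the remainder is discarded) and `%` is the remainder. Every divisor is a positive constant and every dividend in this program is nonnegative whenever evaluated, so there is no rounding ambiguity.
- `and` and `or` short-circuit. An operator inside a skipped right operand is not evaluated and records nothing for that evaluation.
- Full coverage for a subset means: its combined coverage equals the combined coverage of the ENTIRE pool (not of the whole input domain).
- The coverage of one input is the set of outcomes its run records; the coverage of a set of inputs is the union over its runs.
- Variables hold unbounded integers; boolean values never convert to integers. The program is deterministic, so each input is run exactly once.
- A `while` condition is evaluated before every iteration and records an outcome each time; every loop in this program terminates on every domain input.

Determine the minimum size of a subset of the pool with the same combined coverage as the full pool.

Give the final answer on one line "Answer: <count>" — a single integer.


#1 (a=3, t=3) -> covered: B1=T, B1=F, B2=F, B3=E, B4=F, B5=F, B6=S, B8=F
#2 (a=6, t=3) -> covered: B1=T, B1=F, B2=F, B3=S, B4=F, B5=F, B6=S, B8=F
#3 (a=10, t=8) -> covered: B1=T, B1=F, B2=F, B3=S, B4=F, B5=F, B6=S, B8=F
#4 (a=13, t=3) -> covered: B1=T, B1=F, B2=T, B3=E, B5=F, B6=S, B8=F
#5 (a=14, t=7) -> covered: B1=T, B1=F, B2=T, B3=E, B5=F, B6=S, B8=F
#6 (a=14, t=6) -> covered: B1=T, B1=F, B2=T, B3=E, B5=F, B6=S, B8=F
#7 (a=10, t=14) -> covered: B1=T, B1=F, B2=F, B3=S, B4=F, B5=F, B6=S, B8=F
#8 (a=4, t=12) -> covered: B1=T, B1=F, B2=F, B3=E, B4=F, B5=F, B6=S, B8=F
#9 (a=2, t=3) -> covered: B1=T, B1=F, B2=F, B3=E, B4=F, B5=F, B6=S, B8=F
together the pool reaches 10 outcomes: B1=T, B1=F, B2=T, B2=F, B3=S, B3=E, B4=F, B5=F, B6=S, B8=F
no size-1 subset reaches all 10 outcomes (best union: 8/10)
size 2: inputs {2, 4} cover all 10 outcomes, and no lexicographically smaller subset of this size does
Answer: 2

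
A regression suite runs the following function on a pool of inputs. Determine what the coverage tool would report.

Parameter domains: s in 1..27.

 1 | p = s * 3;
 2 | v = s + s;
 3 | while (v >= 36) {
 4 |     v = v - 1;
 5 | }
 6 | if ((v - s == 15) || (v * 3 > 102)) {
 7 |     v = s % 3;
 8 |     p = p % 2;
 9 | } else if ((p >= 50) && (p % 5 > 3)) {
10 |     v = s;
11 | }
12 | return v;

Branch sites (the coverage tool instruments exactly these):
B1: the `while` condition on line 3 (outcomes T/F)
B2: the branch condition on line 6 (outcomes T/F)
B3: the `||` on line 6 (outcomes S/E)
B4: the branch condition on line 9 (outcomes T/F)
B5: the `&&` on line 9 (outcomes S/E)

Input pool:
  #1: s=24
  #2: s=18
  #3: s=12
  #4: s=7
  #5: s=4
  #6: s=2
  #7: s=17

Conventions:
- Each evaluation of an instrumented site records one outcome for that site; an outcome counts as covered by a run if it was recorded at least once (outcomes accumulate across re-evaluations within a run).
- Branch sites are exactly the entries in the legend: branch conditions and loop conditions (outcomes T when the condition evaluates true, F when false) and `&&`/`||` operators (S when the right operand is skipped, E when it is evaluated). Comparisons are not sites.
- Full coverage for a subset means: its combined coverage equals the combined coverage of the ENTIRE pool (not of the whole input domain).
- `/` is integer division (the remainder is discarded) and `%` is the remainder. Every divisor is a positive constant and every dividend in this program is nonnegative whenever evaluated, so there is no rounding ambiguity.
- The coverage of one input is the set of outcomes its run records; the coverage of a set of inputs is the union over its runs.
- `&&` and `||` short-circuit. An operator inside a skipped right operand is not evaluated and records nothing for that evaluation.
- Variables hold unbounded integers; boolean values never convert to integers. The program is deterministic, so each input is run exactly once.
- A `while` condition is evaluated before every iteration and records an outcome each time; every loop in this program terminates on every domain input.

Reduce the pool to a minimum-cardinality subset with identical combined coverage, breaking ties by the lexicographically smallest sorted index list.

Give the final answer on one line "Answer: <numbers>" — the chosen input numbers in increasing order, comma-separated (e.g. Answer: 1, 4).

#1 (s=24) -> covered: B1=T, B1=F, B2=T, B3=E
#2 (s=18) -> covered: B1=T, B1=F, B2=T, B3=E
#3 (s=12) -> covered: B1=F, B2=F, B3=E, B4=F, B5=S
#4 (s=7) -> covered: B1=F, B2=F, B3=E, B4=F, B5=S
#5 (s=4) -> covered: B1=F, B2=F, B3=E, B4=F, B5=S
#6 (s=2) -> covered: B1=F, B2=F, B3=E, B4=F, B5=S
#7 (s=17) -> covered: B1=F, B2=F, B3=E, B4=F, B5=E
the full pool covers 8 outcomes: B1=T, B1=F, B2=T, B2=F, B3=E, B4=F, B5=S, B5=E
no size-1 subset reaches all 8 outcomes (best union: 5/8)
no size-2 subset reaches all 8 outcomes (best union: 7/8)
size 3: inputs {1, 3, 7} cover all 8 outcomes, and no lexicographically smaller subset of this size does

Answer: 1, 3, 7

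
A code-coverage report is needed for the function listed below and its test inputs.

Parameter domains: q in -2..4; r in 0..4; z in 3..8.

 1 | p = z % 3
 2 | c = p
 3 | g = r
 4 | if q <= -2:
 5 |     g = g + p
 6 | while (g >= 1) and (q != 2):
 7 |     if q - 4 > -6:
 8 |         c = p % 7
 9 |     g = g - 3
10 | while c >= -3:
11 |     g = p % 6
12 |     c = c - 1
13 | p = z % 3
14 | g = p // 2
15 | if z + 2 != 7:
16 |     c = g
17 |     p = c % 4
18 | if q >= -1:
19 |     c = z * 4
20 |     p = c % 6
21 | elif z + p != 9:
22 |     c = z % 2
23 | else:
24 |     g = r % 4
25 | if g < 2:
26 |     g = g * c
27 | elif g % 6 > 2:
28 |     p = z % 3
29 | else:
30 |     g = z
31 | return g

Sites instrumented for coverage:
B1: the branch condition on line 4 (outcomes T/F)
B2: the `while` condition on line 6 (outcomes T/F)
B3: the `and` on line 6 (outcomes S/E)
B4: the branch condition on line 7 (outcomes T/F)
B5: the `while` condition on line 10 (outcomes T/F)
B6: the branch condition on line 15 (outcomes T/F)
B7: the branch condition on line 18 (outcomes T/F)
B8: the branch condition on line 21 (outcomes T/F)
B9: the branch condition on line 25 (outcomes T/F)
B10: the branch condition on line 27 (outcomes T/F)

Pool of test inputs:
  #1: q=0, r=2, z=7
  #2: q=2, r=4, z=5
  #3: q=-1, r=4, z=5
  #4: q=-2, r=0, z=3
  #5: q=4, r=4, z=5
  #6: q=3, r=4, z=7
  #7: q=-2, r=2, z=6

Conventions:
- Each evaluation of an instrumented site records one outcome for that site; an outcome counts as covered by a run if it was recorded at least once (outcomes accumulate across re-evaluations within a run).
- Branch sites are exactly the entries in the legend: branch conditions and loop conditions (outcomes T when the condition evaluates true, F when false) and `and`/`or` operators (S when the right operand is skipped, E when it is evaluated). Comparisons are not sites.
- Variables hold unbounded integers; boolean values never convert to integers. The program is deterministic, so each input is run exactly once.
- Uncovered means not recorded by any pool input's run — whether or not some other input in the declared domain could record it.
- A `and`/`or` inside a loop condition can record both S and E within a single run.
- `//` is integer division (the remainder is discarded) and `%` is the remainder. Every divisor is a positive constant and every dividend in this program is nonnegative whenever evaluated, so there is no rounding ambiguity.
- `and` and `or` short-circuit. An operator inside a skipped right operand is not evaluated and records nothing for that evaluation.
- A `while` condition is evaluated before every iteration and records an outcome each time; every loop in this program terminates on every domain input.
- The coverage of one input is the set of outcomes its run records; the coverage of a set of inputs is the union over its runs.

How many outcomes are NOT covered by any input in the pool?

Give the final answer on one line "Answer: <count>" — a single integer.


#1 (q=0, r=2, z=7) -> covered: B1=F, B2=T, B2=F, B3=S, B3=E, B4=T, B5=T, B5=F, B6=T, B7=T, B9=T
#2 (q=2, r=4, z=5) -> covered: B1=F, B2=F, B3=E, B5=T, B5=F, B6=F, B7=T, B9=T
#3 (q=-1, r=4, z=5) -> covered: B1=F, B2=T, B2=F, B3=S, B3=E, B4=T, B5=T, B5=F, B6=F, B7=T, B9=T
#4 (q=-2, r=0, z=3) -> covered: B1=T, B2=F, B3=S, B5=T, B5=F, B6=T, B7=F, B8=T, B9=T
#5 (q=4, r=4, z=5) -> covered: B1=F, B2=T, B2=F, B3=S, B3=E, B4=T, B5=T, B5=F, B6=F, B7=T, B9=T
#6 (q=3, r=4, z=7) -> covered: B1=F, B2=T, B2=F, B3=S, B3=E, B4=T, B5=T, B5=F, B6=T, B7=T, B9=T
#7 (q=-2, r=2, z=6) -> covered: B1=T, B2=T, B2=F, B3=S, B3=E, B4=F, B5=T, B5=F, B6=T, B7=F, B8=T, B9=T
union over the pool: B1=T, B1=F, B2=T, B2=F, B3=S, B3=E, B4=T, B4=F, B5=T, B5=F, B6=T, B6=F, B7=T, B7=F, B8=T, B9=T
uncovered (4 of 20): B8=F, B9=F, B10=T, B10=F
Answer: 4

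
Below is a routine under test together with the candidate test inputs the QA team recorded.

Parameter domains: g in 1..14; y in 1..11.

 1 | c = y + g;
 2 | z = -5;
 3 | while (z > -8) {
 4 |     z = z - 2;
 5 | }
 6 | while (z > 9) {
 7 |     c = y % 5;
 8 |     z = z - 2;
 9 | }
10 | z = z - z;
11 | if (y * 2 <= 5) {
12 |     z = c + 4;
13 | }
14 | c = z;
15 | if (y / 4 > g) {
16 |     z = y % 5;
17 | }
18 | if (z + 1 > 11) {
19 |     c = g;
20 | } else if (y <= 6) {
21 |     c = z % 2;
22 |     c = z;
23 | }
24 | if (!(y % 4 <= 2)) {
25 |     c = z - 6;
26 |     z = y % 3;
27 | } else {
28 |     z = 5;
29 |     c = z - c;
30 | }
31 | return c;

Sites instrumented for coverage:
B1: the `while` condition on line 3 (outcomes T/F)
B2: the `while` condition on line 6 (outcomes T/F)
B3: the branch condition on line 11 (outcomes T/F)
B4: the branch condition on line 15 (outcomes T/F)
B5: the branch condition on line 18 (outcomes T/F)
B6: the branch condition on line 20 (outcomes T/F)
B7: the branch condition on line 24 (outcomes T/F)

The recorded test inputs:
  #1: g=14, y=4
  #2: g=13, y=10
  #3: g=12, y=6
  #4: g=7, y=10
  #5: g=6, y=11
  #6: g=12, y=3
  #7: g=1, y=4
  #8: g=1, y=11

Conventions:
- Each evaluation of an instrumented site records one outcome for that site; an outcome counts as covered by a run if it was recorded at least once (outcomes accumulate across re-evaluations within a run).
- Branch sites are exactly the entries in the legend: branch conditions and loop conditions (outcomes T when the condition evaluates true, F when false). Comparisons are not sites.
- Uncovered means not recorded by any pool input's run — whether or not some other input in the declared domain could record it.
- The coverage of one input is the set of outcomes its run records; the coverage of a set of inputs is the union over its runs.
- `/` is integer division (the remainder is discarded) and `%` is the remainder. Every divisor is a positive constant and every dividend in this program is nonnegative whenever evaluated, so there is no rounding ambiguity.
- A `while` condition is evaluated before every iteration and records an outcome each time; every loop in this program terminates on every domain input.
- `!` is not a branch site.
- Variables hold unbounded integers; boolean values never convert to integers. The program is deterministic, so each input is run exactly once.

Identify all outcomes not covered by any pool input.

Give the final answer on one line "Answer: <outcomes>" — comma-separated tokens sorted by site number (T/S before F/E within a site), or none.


input #1 (g=14, y=4): events B1->T, B1->T, B1->F, B2->F, B3->F, B4->F, B5->F, B6->T, B7->F; covers B1=T, B1=F, B2=F, B3=F, B4=F, B5=F, B6=T, B7=F
input #2 (g=13, y=10): events B1->T, B1->T, B1->F, B2->F, B3->F, B4->F, B5->F, B6->F, B7->F; covers B1=T, B1=F, B2=F, B3=F, B4=F, B5=F, B6=F, B7=F
input #3 (g=12, y=6): events B1->T, B1->T, B1->F, B2->F, B3->F, B4->F, B5->F, B6->T, B7->F; covers B1=T, B1=F, B2=F, B3=F, B4=F, B5=F, B6=T, B7=F
input #4 (g=7, y=10): events B1->T, B1->T, B1->F, B2->F, B3->F, B4->F, B5->F, B6->F, B7->F; covers B1=T, B1=F, B2=F, B3=F, B4=F, B5=F, B6=F, B7=F
input #5 (g=6, y=11): events B1->T, B1->T, B1->F, B2->F, B3->F, B4->F, B5->F, B6->F, B7->T; covers B1=T, B1=F, B2=F, B3=F, B4=F, B5=F, B6=F, B7=T
input #6 (g=12, y=3): events B1->T, B1->T, B1->F, B2->F, B3->F, B4->F, B5->F, B6->T, B7->T; covers B1=T, B1=F, B2=F, B3=F, B4=F, B5=F, B6=T, B7=T
input #7 (g=1, y=4): events B1->T, B1->T, B1->F, B2->F, B3->F, B4->F, B5->F, B6->T, B7->F; covers B1=T, B1=F, B2=F, B3=F, B4=F, B5=F, B6=T, B7=F
input #8 (g=1, y=11): events B1->T, B1->T, B1->F, B2->F, B3->F, B4->T, B5->F, B6->F, B7->T; covers B1=T, B1=F, B2=F, B3=F, B4=T, B5=F, B6=F, B7=T
union over the pool: B1=T, B1=F, B2=F, B3=F, B4=T, B4=F, B5=F, B6=T, B6=F, B7=T, B7=F
uncovered (3 of 14): B2=T, B3=T, B5=T
Answer: B2=T, B3=T, B5=T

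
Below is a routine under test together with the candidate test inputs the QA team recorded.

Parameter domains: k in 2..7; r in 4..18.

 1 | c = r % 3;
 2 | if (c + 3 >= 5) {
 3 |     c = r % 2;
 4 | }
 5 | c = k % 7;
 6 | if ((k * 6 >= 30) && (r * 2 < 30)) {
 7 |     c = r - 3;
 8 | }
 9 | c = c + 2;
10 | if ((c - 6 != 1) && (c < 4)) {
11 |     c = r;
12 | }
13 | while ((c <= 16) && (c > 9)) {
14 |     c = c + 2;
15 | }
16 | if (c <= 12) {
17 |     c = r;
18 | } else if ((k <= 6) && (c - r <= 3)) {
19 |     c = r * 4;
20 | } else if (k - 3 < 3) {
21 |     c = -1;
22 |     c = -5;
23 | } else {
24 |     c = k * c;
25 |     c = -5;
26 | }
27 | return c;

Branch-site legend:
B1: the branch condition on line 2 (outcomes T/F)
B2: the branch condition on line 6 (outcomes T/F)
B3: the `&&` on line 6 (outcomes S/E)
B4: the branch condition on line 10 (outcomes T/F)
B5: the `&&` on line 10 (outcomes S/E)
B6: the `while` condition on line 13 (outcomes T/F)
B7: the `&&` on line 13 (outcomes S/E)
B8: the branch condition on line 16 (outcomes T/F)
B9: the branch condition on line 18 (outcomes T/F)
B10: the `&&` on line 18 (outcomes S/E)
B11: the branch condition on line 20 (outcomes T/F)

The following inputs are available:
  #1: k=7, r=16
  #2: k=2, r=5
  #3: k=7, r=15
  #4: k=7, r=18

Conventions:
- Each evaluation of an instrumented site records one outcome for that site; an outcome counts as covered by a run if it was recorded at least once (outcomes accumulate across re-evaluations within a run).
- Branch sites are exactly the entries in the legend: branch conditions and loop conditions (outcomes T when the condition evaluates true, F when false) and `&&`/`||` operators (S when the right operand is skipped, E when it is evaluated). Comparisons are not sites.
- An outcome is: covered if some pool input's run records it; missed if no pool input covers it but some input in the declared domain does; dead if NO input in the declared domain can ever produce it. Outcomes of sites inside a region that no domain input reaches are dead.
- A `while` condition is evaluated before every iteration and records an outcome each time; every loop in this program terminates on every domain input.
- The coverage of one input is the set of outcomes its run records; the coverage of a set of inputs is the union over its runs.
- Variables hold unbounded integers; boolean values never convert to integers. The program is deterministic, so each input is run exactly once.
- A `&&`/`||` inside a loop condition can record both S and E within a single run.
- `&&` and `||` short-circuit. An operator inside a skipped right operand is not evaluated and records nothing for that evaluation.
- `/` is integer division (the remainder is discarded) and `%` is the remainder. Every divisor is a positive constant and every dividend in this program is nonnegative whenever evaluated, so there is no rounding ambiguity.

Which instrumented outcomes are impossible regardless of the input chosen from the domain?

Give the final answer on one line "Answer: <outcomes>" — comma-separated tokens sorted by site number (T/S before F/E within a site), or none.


sweeping the full domain (90 inputs) for each outcome:
  reachable outcomes have witnesses, e.g. B1=T (e.g. k=2, r=5), B1=F (e.g. k=2, r=4), B2=T (e.g. k=5, r=4), B2=F (e.g. k=2, r=4)
Answer: none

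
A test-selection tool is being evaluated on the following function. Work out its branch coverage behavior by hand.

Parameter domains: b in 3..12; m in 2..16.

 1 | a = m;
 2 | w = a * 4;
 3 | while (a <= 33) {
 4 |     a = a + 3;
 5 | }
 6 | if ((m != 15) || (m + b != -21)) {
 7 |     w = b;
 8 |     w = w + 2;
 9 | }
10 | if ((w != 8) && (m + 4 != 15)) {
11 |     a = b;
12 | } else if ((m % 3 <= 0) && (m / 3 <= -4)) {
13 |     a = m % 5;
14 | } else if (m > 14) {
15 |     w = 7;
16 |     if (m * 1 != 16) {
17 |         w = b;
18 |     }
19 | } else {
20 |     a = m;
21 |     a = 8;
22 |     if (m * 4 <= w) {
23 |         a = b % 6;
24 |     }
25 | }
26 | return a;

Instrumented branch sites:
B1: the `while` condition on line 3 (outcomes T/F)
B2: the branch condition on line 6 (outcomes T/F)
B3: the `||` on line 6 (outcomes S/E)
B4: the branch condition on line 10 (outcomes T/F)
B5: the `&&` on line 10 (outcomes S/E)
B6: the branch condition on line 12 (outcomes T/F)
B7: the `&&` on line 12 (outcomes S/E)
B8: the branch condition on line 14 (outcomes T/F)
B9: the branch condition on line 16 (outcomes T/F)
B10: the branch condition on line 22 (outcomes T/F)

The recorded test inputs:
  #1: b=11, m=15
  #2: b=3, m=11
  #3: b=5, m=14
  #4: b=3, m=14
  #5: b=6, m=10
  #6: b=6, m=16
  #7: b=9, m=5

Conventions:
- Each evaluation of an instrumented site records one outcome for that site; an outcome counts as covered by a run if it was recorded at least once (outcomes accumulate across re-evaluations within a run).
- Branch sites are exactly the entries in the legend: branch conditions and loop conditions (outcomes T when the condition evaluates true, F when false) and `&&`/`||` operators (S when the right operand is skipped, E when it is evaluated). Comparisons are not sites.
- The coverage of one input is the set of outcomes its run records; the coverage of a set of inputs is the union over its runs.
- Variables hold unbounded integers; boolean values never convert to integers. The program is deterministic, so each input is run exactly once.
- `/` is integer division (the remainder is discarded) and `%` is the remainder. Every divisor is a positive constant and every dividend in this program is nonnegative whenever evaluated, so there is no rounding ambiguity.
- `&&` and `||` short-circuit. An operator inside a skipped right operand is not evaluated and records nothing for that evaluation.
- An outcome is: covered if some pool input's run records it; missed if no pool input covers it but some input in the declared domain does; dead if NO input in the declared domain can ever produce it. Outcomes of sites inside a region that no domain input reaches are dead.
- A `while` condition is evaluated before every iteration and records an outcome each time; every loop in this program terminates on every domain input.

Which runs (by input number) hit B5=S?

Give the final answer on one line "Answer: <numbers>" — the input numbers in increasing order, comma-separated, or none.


input #1 (b=11, m=15): never hits B5=S
input #2 (b=3, m=11): never hits B5=S
input #3 (b=5, m=14): never hits B5=S
input #4 (b=3, m=14): never hits B5=S
input #5 (b=6, m=10): hits B5=S
input #6 (b=6, m=16): hits B5=S
input #7 (b=9, m=5): never hits B5=S
Answer: 5, 6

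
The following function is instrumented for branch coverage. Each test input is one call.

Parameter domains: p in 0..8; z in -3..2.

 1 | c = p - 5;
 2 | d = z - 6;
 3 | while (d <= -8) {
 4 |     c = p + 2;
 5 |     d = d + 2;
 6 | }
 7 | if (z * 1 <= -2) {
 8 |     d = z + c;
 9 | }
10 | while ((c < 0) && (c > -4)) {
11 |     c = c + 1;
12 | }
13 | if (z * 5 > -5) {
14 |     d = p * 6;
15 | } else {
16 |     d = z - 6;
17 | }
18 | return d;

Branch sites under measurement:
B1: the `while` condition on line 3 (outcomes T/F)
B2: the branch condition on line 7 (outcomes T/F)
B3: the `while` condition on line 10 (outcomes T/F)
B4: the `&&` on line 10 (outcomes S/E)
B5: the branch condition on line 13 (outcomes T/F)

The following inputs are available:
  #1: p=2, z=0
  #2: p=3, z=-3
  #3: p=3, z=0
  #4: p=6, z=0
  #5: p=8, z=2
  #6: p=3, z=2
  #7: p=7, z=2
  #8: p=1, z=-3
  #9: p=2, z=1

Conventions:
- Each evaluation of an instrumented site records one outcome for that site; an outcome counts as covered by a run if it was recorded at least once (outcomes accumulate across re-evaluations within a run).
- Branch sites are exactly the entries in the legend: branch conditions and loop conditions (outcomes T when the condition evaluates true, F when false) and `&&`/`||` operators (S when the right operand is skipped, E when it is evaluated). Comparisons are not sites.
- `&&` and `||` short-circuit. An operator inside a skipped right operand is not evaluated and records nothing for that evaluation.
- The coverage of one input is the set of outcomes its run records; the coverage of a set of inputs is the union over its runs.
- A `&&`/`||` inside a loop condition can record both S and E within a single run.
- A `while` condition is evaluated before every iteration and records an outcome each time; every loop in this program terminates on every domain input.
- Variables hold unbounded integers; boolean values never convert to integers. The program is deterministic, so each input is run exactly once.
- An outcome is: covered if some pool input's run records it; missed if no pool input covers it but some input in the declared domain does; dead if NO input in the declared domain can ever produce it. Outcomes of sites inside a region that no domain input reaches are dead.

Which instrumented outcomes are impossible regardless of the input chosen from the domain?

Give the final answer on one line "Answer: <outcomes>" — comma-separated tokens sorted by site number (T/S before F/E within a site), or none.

exhaustive pass over the 54-input domain:
  reachable outcomes have witnesses, e.g. B1=T (e.g. p=0, z=-3), B1=F (e.g. p=0, z=-3), B2=T (e.g. p=0, z=-3), B2=F (e.g. p=0, z=-1)

Answer: none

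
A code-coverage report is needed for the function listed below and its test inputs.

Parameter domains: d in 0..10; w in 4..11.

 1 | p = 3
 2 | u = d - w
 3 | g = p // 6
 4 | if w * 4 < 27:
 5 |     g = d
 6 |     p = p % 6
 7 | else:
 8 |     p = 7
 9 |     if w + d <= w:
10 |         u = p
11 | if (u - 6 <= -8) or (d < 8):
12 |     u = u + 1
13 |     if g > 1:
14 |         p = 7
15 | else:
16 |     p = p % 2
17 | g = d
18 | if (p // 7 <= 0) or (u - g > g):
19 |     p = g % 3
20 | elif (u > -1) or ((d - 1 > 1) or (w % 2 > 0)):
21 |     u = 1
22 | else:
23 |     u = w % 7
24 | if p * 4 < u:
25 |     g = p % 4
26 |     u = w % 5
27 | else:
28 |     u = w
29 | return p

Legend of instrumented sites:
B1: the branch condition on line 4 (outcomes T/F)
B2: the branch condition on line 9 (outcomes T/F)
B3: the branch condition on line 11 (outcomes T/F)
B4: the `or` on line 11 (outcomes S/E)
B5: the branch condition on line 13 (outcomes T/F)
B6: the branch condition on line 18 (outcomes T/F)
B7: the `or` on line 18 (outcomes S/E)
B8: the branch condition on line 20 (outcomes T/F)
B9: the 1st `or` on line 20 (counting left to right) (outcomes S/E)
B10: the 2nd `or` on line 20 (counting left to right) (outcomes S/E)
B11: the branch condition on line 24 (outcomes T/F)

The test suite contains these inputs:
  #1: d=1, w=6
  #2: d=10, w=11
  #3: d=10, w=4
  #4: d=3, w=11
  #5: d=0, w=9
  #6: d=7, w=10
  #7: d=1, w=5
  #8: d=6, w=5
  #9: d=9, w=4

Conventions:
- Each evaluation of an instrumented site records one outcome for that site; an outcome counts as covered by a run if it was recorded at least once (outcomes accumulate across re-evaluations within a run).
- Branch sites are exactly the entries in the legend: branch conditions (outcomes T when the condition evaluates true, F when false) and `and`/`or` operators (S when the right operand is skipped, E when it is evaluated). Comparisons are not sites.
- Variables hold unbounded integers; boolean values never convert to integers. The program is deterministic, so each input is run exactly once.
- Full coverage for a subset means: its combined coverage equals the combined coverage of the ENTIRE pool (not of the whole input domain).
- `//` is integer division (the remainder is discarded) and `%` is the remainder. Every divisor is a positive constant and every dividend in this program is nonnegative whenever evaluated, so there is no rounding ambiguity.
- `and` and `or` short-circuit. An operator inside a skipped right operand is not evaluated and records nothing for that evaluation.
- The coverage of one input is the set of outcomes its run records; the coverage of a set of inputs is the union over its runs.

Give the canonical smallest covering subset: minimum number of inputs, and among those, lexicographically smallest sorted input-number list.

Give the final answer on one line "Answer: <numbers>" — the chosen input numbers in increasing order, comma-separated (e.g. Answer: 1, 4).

input #1 (d=1, w=6): covers B1=T, B3=T, B4=S, B5=F, B6=T, B7=S, B11=F
input #2 (d=10, w=11): covers B1=F, B2=F, B3=F, B4=E, B6=T, B7=S, B11=F
input #3 (d=10, w=4): covers B1=T, B3=F, B4=E, B6=T, B7=S, B11=T
input #4 (d=3, w=11): covers B1=F, B2=F, B3=T, B4=S, B5=F, B6=F, B7=E, B8=T, B9=E, B10=S, B11=F
input #5 (d=0, w=9): covers B1=F, B2=T, B3=T, B4=E, B5=F, B6=T, B7=E, B11=T
input #6 (d=7, w=10): covers B1=F, B2=F, B3=T, B4=S, B5=F, B6=F, B7=E, B8=T, B9=E, B10=S, B11=F
input #7 (d=1, w=5): covers B1=T, B3=T, B4=S, B5=F, B6=T, B7=S, B11=F
input #8 (d=6, w=5): covers B1=T, B3=T, B4=E, B5=T, B6=F, B7=E, B8=T, B9=S, B11=F
input #9 (d=9, w=4): covers B1=T, B3=F, B4=E, B6=T, B7=S, B11=T
together the pool reaches 20 outcomes: B1=T, B1=F, B2=T, B2=F, B3=T, B3=F, B4=S, B4=E, B5=T, B5=F, B6=T, B6=F, B7=S, B7=E, B8=T, B9=S, B9=E, B10=S, B11=T, B11=F
size 1 is not enough: best union over all size-1 subsets is 11/20
size 2 is not enough: best union over all size-2 subsets is 17/20
size 3 is not enough: best union over all size-3 subsets is 19/20
inputs {2, 4, 5, 8} (size 4) cover everything; no size-4 subset with a lexicographically smaller index list covers all 20

Answer: 2, 4, 5, 8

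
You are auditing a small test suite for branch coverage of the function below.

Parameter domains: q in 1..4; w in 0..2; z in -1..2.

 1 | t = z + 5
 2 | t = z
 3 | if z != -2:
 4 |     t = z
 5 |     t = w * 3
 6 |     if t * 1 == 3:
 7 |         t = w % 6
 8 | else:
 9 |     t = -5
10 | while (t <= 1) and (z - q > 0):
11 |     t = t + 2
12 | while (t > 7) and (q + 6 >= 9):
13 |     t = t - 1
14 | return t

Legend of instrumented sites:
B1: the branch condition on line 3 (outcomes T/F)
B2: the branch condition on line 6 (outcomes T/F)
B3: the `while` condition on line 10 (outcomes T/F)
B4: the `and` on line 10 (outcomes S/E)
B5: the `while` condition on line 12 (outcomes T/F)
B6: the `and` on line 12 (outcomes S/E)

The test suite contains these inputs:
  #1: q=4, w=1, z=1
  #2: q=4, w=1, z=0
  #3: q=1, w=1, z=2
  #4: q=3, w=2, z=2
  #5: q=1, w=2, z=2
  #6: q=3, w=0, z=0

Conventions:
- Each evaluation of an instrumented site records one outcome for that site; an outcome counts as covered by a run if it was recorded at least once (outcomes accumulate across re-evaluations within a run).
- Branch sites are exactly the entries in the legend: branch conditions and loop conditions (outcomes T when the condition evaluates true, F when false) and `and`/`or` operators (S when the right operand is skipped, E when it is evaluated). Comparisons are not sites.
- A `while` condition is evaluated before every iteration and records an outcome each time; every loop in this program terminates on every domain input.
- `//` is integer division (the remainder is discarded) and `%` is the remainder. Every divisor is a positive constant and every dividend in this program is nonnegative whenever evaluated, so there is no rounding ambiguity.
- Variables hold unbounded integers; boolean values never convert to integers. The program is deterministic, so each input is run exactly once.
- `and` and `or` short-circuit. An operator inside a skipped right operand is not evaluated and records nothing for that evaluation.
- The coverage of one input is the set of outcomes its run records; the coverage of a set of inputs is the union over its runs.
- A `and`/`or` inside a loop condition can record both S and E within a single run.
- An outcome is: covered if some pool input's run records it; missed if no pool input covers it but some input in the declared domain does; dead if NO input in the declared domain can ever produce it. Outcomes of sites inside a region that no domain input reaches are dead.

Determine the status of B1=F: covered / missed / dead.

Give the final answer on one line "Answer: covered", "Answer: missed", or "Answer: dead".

no pool input records B1=F
checking all 48 inputs in the declared domain: B1=F is never recorded -> dead

Answer: dead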